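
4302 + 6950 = 11252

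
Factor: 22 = 2^1*11^1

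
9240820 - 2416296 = 6824524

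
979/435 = 2 + 109/435 ≈ 2.25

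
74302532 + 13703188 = 88005720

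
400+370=770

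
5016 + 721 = 5737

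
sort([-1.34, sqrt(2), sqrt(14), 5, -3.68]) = [-3.68, -1.34, sqrt(2), sqrt(14), 5]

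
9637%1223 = 1076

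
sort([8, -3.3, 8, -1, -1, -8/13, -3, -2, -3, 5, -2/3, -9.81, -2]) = [-9.81, -3.3, -3, -3, -2, -2, -1, -1, -2/3, -8/13, 5, 8, 8]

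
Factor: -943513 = -1*223^1*4231^1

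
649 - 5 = 644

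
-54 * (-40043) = 2162322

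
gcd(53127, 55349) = 1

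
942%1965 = 942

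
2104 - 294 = 1810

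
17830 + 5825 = 23655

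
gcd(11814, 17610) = 6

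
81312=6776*12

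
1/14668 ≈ 0.0000682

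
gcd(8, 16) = 8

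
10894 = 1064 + 9830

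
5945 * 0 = 0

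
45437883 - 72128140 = -26690257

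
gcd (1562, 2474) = 2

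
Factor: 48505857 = 3^1 * 139^1 * 293^1 * 397^1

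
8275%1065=820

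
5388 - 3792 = 1596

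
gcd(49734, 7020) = 54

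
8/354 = 4/177 ≈ 0.0226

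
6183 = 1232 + 4951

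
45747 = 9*5083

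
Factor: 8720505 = 3^2 * 5^1 * 193789^1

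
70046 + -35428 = 34618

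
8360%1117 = 541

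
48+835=883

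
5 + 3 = 8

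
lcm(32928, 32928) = 32928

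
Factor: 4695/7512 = 2^(-3)*5^1 = 5/8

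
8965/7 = 1280 + 5/7 ≈ 1280.71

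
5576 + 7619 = 13195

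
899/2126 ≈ 0.423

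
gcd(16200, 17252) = 4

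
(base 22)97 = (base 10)205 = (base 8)315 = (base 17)c1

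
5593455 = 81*69055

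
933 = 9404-8471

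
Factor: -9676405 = -1 * 5^1 * 1935281^1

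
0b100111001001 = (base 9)3383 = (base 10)2505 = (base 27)3bl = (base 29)2sb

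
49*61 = 2989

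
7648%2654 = 2340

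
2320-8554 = -6234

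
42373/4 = 10593+1/4 = 10593.25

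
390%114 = 48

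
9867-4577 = 5290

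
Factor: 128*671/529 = 2^7*11^1*23^(-2)*61^1 = 85888/529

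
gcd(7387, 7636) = 83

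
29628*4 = 118512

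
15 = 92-77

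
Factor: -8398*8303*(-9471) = 2^1*3^1*7^1*11^1*13^1*17^1*19^3*23^1*41^1 = 660399513774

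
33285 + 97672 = 130957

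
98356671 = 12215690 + 86140981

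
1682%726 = 230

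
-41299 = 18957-60256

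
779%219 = 122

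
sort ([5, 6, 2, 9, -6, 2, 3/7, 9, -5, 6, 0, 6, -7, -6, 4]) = [-7, -6, -6, -5, 0, 3/7, 2, 2, 4, 5, 6, 6, 6, 9, 9]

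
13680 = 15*912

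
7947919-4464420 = 3483499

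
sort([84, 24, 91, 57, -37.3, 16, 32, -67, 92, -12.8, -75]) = [-75, -67, -37.3, -12.8, 16, 24, 32, 57, 84, 91, 92]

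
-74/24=-3 - 1/12 ≈ -3.08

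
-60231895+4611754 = -55620141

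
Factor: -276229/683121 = -1*3^(-1)*227707^(-1)*276229^1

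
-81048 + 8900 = -72148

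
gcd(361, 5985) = 19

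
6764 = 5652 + 1112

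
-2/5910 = -1/2955 ≈ -0.000338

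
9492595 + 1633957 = 11126552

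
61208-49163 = 12045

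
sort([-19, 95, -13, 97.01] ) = [-19, -13, 95, 97.01] 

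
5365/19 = 282 + 7/19 ≈ 282.37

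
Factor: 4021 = 4021^1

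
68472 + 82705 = 151177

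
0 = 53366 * 0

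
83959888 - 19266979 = 64692909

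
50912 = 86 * 592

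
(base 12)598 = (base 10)836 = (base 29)so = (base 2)1101000100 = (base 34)ok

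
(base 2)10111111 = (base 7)362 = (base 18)ab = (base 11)164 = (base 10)191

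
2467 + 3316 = 5783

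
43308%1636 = 772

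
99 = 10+89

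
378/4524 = 63/754 ≈ 0.0836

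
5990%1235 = 1050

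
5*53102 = 265510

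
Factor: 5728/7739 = 2^5*71^(-1)*109^(-1)*179^1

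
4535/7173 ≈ 0.632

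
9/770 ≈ 0.0117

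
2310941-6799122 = -4488181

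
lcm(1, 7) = 7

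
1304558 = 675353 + 629205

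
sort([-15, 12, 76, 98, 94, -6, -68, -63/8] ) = [-68, -15, -63/8, -6, 12, 76, 94, 98] 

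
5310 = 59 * 90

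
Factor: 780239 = 31^1*25169^1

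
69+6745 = 6814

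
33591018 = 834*40277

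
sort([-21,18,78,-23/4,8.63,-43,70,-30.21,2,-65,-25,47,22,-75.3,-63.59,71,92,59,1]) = [-75.3,-65,-63.59,-43,-30.21,-25,-21,-23/4,1,2,8.63,18,22,47,59,70,71,78,92]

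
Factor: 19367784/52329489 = 2^3 * 3^1 * 41^(-1) * 268997^1 * 425443^(-1) = 6455928/17443163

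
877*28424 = 24927848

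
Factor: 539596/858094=2^1 * 277^1 * 881^(-1)=554/881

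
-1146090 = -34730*33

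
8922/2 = 4461 = 4461.00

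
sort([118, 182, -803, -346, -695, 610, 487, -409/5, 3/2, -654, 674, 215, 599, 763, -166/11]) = [-803, -695, -654, -346, -409/5, -166/11, 3/2, 118, 182, 215, 487, 599, 610, 674, 763]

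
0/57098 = 0 = 0.00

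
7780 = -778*(-10)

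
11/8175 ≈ 0.00135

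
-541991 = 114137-656128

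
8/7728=1/966 ≈ 0.00104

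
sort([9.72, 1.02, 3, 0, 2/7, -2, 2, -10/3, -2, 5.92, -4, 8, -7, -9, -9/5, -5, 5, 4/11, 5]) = [-9, -7, -5, -4, -10/3, -2, -2, -9/5, 0, 2/7, 4/11, 1.02, 2, 3, 5, 5, 5.92, 8, 9.72]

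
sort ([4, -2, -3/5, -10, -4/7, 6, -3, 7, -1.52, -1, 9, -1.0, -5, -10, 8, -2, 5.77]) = [-10, -10, -5, -3, -2, -2, -1.52, -1, -1.0, -3/5, -4/7, 4, 5.77, 6, 7, 8, 9]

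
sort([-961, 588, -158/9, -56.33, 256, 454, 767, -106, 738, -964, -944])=[-964, -961, -944, -106, -56.33, -158/9, 256, 454, 588, 738, 767]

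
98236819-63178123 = 35058696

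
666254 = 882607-216353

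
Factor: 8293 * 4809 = 3^1 * 7^1 * 229^1 * 8293^1 = 39881037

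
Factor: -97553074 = -1*2^1*23^1*547^1*3877^1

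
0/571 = 0 = 0.00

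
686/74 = 343/37 ≈ 9.27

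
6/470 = 3/235≈0.0128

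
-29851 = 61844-91695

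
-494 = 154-648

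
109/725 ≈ 0.150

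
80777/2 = 40388 + 1/2 = 40388.50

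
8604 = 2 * 4302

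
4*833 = 3332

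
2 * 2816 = 5632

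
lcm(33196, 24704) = 1062272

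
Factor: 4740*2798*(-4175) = -1*2^3*3^1*5^3*79^1*167^1*1399^1 = -55371021000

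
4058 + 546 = 4604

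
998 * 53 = 52894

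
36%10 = 6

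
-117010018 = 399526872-516536890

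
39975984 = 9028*4428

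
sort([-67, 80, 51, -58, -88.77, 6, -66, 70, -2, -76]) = [-88.77, -76, -67, -66, -58, -2, 6, 51, 70, 80]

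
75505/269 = 280 + 185/269 ≈ 280.69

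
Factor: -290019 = -1*3^1*277^1*349^1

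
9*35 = 315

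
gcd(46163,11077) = 53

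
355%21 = 19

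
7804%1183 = 706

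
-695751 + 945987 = 250236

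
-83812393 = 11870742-95683135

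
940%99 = 49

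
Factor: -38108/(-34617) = 2^2*3^(-1)*7^1*11^(-1)*1049^(-1)*1361^1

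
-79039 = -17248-61791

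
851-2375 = -1524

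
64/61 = 1 + 3/61 ≈ 1.05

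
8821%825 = 571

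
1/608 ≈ 0.00164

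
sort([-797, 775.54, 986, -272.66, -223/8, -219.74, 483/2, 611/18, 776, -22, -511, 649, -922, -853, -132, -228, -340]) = [-922, -853, -797, -511, -340, -272.66, -228, -219.74, -132, -223/8, -22, 611/18, 483/2, 649, 775.54, 776, 986]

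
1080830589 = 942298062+138532527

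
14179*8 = 113432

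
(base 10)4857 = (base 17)gdc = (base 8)11371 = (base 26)74l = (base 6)34253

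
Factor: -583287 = -1 * 3^1 * 17^1 * 11437^1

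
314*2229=699906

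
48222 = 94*513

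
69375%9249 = 4632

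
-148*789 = -116772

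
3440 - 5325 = -1885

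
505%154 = 43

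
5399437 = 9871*547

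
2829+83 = 2912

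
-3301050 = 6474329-9775379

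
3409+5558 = 8967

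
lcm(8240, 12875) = 206000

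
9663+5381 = 15044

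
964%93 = 34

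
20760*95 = 1972200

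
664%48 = 40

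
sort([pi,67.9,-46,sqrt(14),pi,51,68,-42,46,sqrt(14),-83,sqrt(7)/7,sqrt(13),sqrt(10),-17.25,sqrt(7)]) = [-83,-46,-42,-17.25,sqrt(7)/7,sqrt(7),pi,pi,sqrt(10),sqrt(13),sqrt(14),sqrt(14),46,51,67.9,68]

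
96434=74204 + 22230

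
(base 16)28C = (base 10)652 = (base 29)ME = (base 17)246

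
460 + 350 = 810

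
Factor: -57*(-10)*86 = 2^2*3^1*5^1*19^1*43^1 = 49020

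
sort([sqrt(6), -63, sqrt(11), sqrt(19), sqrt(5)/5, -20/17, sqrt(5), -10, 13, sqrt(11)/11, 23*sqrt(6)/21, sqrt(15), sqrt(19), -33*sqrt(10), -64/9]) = [-33*sqrt(10), -63, -10, -64/9, -20/17, sqrt(11)/11, sqrt(5)/5, sqrt(5), sqrt(6), 23*sqrt(6)/21, sqrt(11), sqrt(15), sqrt(19), sqrt(19), 13]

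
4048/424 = 506/53 ≈ 9.55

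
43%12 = 7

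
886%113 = 95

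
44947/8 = 5618 + 3/8 ≈ 5618.38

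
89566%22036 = 1422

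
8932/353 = 25 + 107/353 ≈ 25.30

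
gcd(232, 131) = 1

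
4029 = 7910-3881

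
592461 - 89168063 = -88575602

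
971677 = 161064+810613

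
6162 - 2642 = 3520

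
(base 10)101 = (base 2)1100101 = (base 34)2x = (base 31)38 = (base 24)45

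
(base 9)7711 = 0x1630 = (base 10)5680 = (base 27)7la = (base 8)13060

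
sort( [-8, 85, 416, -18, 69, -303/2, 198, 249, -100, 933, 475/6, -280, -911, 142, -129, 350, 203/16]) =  [-911, -280, -303/2, -129, -100, -18, -8, 203/16, 69, 475/6, 85, 142, 198, 249, 350, 416, 933]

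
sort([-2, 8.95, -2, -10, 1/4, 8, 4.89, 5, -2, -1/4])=[-10, -2, -2, -2, -1/4, 1/4, 4.89, 5, 8, 8.95]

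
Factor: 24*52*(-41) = -1*2^5*3^1*13^1*41^1 = -51168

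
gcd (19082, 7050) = 94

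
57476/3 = 19158 + 2/3 ≈ 19158.67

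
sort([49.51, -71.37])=[-71.37, 49.51]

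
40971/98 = 418 + 1/14 ≈ 418.07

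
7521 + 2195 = 9716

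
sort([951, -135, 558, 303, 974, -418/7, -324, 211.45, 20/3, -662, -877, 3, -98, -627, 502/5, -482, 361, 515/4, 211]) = [-877, -662, -627, -482, -324, -135, -98, -418/7, 3, 20/3, 502/5, 515/4, 211, 211.45, 303, 361, 558, 951, 974]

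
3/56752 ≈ 0.0000529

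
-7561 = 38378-45939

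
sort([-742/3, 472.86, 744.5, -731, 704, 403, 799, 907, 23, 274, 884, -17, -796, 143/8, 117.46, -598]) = [-796, -731, -598, -742/3, -17, 143/8, 23, 117.46, 274, 403, 472.86, 704, 744.5, 799, 884, 907]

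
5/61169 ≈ 0.0000817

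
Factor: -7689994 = -1*2^1*13^1*295769^1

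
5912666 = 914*6469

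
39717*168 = 6672456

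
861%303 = 255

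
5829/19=306+15/19 ≈ 306.79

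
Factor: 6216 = 2^3*3^1*7^1*37^1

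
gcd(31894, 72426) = 2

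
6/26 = 3/13≈0.231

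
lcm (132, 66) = 132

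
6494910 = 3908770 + 2586140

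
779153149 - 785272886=-6119737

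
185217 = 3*61739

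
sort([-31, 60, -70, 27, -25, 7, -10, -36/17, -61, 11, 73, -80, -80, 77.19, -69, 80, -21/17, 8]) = [-80, -80, -70, -69, -61, -31, -25, -10, -36/17, -21/17, 7, 8, 11, 27, 60, 73, 77.19, 80]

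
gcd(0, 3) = 3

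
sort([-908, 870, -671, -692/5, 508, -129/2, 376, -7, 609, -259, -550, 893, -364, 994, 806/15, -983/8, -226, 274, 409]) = [-908, -671, -550, -364, -259, -226, -692/5, -983/8, -129/2, -7, 806/15, 274, 376, 409, 508, 609, 870, 893, 994]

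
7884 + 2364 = 10248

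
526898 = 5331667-4804769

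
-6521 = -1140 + -5381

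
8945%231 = 167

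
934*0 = 0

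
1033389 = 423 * 2443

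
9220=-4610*(-2)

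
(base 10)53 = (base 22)29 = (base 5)203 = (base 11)49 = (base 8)65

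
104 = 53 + 51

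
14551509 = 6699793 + 7851716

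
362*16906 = 6119972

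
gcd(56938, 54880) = 686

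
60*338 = 20280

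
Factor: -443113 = -1 * 11^1 * 40283^1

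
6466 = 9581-3115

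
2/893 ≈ 0.00224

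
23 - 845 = -822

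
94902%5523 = 1011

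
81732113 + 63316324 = 145048437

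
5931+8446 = 14377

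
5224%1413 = 985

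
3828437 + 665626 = 4494063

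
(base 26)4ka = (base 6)22550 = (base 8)6242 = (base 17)b34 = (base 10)3234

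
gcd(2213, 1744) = 1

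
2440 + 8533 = 10973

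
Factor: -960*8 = -1*2^9*3^1*5^1 = -7680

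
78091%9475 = 2291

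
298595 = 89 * 3355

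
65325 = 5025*13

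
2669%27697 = 2669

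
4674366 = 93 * 50262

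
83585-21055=62530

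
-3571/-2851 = 1 + 720/2851 ≈ 1.25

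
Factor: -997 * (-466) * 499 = 2^1 * 233^1 * 499^1 * 997^1 = 231836398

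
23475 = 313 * 75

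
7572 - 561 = 7011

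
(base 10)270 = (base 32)8e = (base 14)154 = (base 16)10e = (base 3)101000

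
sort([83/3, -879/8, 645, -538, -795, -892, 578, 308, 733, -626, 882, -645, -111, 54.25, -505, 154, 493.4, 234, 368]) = [-892, -795, -645, -626, -538, -505, -111, -879/8, 83/3, 54.25, 154, 234, 308, 368, 493.4, 578, 645, 733, 882]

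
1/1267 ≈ 0.000789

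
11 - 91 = -80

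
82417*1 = 82417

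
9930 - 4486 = 5444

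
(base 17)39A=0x406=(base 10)1030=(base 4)100012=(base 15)48A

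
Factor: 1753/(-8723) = -1 * 11^(-1) * 13^(-1) * 61^(-1) * 1753^1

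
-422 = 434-856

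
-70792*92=-6512864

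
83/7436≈0.0112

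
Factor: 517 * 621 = 3^3 * 11^1 * 23^1 * 47^1 = 321057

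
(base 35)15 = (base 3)1111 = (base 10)40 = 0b101000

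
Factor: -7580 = -1 * 2^2 * 5^1 * 379^1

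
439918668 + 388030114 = 827948782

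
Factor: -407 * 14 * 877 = -1 * 2^1 * 7^1 * 11^1 * 37^1 * 877^1 = -4997146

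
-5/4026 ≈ -0.00124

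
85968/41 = 2096 + 32/41 ≈ 2096.78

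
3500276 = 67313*52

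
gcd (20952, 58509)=27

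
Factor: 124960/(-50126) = -1*2^4*5^1*11^1*353^(-1) = -880/353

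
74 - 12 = 62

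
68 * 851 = 57868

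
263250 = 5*52650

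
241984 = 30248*8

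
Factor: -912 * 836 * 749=-1 * 2^6 * 3^1 * 7^1 * 11^1 * 19^2 * 107^1=-571061568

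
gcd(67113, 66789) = 9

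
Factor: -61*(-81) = 3^4*61^1 = 4941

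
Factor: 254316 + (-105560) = 2^2 * 37189^1 = 148756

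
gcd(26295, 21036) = 5259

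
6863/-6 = -1143-5/6 ≈ -1143.83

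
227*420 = 95340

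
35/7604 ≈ 0.00460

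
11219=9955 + 1264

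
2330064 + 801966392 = 804296456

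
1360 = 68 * 20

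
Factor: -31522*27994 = -1*2^2*13997^1*15761^1 = -882426868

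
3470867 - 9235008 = -5764141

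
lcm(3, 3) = 3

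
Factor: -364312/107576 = -1*7^(-1)*13^1*17^(-1)*31^1 = -403/119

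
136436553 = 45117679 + 91318874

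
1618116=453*3572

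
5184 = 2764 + 2420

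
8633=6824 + 1809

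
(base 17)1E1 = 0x210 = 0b1000010000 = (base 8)1020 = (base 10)528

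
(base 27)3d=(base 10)94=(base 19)4i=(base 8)136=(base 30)34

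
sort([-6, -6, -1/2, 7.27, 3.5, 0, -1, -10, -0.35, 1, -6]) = [-10, -6, -6, -6, -1, -1/2, -0.35, 0, 1, 3.5, 7.27]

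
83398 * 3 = 250194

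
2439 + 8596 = 11035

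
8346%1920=666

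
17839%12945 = 4894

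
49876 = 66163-16287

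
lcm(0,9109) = 0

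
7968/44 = 181 + 1/11 ≈ 181.09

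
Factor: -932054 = -1*2^1*466027^1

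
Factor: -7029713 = -1*7029713^1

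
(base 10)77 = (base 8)115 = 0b1001101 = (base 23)38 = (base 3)2212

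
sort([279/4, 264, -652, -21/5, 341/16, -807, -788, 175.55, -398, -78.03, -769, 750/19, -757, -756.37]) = [-807, -788, -769, -757, -756.37, -652, -398, -78.03, -21/5, 341/16, 750/19, 279/4, 175.55, 264]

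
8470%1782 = 1342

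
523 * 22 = 11506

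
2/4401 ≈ 0.000454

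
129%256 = 129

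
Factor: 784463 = 784463^1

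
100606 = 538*187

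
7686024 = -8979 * (-856)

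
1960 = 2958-998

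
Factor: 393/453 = 131^1 * 151^(-1) = 131/151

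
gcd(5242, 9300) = 2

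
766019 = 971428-205409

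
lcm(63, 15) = 315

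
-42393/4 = -10598 - 1/4 = -10598.25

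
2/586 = 1/293 ≈ 0.00341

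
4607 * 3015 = 13890105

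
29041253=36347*799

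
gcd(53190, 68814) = 18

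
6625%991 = 679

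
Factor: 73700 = 2^2*5^2*11^1*67^1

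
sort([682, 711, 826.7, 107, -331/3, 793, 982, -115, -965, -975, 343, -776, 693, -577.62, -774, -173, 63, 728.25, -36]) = [-975, -965, -776, -774, -577.62, -173, -115, -331/3, -36, 63, 107, 343, 682, 693, 711, 728.25, 793, 826.7, 982]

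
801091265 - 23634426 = 777456839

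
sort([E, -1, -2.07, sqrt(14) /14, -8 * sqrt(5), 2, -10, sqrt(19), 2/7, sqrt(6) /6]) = [-8 * sqrt(5), -10, -2.07, -1, sqrt(14) /14, 2/7, sqrt(6) /6, 2, E, sqrt(19)]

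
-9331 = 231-9562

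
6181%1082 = 771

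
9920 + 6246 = 16166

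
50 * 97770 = 4888500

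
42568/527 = 80 + 24/31 ≈ 80.77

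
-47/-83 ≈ 0.566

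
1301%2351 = 1301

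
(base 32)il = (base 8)1125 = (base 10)597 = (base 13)36c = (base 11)4a3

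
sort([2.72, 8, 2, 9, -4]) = [-4, 2, 2.72, 8, 9]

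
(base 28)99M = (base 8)16242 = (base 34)6BK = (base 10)7330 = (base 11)5564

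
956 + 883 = 1839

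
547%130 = 27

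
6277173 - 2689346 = 3587827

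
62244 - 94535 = -32291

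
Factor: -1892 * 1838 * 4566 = -1 * 2^4 * 3^1 * 11^1 * 43^1 * 761^1 * 919^1 = -15878246736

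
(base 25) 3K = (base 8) 137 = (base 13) 74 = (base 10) 95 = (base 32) 2V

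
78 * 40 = 3120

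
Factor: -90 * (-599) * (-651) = -1 * 2^1 * 3^3 * 5^1 * 7^1 * 31^1 * 599^1 = -35095410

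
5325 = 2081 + 3244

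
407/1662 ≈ 0.245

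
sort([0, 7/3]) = [0, 7/3]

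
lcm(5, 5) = 5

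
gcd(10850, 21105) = 35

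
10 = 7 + 3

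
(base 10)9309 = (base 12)5479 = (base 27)ckl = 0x245d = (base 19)16ei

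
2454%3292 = 2454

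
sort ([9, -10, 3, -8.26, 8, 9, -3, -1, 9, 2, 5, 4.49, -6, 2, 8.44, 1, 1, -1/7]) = [-10, -8.26, -6, -3, -1, -1/7, 1, 1, 2, 2, 3, 4.49, 5, 8, 8.44, 9, 9, 9]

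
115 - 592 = -477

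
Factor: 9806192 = 2^4 * 11^1 * 55717^1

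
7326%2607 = 2112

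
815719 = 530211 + 285508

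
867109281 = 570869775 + 296239506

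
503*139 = 69917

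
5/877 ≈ 0.00570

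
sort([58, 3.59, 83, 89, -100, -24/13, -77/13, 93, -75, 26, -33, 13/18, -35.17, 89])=[-100, -75, -35.17, -33, -77/13, -24/13, 13/18, 3.59, 26, 58, 83, 89, 89, 93]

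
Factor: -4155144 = -1*2^3*3^1*7^1*24733^1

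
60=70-10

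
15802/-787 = -20-62/787≈-20.08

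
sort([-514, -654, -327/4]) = [-654, -514, -327/4]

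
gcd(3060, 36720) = 3060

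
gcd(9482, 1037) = 1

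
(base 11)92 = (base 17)5g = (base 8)145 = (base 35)2v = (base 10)101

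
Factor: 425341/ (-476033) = -1*7^1*73^ (-1)*6521^ (-1)*60763^1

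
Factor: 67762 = 2^1*17^1*1993^1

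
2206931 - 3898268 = -1691337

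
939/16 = 58 + 11/16 ≈ 58.69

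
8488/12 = 707 + 1/3 ≈ 707.33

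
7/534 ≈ 0.0131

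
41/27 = 1 + 14/27 ≈ 1.52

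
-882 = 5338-6220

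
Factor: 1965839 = 577^1*3407^1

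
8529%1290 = 789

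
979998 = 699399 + 280599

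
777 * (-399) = -310023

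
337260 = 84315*4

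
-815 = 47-862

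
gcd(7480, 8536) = 88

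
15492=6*2582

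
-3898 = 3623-7521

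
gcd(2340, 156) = 156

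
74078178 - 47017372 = 27060806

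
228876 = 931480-702604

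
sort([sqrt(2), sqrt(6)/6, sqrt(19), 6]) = [sqrt(6)/6, sqrt(2), sqrt(19), 6]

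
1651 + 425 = 2076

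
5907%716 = 179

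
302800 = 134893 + 167907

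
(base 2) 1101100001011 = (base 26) a67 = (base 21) fee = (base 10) 6923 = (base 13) 31c7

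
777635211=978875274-201240063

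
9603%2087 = 1255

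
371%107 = 50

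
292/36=73/9 ≈ 8.11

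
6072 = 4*1518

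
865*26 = 22490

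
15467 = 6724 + 8743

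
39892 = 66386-26494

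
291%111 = 69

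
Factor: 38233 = 13^1 * 17^1 * 173^1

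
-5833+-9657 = -15490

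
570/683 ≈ 0.835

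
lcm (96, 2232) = 8928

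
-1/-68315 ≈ 0.0000146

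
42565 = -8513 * (-5)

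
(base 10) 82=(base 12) 6a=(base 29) 2o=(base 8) 122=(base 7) 145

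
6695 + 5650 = 12345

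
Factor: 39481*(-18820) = -1*2^2*5^1*13^1*941^1*3037^1 = -743032420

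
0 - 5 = -5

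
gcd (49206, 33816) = 6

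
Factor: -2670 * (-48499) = 2^1 * 3^1 * 5^1 * 11^1 * 89^1 * 4409^1 = 129492330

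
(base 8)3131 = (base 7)4511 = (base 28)221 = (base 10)1625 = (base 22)37j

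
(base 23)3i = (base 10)87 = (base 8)127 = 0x57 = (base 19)4b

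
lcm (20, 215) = 860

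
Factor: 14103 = 3^2*1567^1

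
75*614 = 46050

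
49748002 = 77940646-28192644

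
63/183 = 21/61 ≈ 0.344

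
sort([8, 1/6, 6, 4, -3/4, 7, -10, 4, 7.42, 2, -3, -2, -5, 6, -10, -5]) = [-10, -10, -5, -5, -3, -2, -3/4, 1/6, 2, 4, 4, 6, 6, 7, 7.42, 8]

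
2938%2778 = 160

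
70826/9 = 7869 + 5/9 ≈ 7869.56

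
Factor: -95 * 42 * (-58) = 2^2 * 3^1 * 5^1 * 7^1 * 19^1 * 29^1 = 231420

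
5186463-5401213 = -214750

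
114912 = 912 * 126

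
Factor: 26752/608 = 2^2 * 11^1 = 44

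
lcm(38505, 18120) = 308040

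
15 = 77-62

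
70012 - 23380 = 46632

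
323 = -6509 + 6832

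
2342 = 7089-4747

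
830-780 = 50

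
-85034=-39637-45397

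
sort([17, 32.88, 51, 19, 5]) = [5, 17, 19, 32.88, 51]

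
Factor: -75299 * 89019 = -1 * 3^4 * 7^2 * 31^1 * 157^1 * 347^1 = -6703041681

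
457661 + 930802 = 1388463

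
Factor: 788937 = 3^1*19^1*13841^1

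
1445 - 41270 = -39825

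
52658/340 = 26329/170 ≈ 154.88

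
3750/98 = 38 + 13/49 ≈ 38.27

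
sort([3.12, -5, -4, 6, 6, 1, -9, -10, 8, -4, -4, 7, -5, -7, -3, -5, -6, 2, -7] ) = [-10, -9, -7, -7, -6, -5, -5, -5, -4, -4, -4, -3, 1, 2, 3.12, 6, 6, 7, 8] 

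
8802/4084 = 2 + 317/2042 ≈ 2.16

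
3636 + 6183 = 9819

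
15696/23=682 + 10/23 ≈ 682.43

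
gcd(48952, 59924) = 844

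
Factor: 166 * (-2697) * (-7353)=2^1 * 3^3 * 19^1 * 29^1 * 31^1 * 43^1 * 83^1=3291952806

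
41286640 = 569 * 72560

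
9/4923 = 1/547 ≈ 0.00183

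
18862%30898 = 18862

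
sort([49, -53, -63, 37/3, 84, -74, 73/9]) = [-74, -63, -53, 73/9, 37/3, 49, 84]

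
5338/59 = 90 + 28/59 ≈ 90.47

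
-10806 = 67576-78382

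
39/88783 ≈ 0.000439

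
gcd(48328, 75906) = 2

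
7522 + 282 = 7804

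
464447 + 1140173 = 1604620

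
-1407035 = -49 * 28715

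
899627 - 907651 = -8024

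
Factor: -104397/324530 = -1*2^(-1)*3^1*5^(-1)*83^(-1)*89^1 = -267/830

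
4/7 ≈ 0.571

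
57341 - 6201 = 51140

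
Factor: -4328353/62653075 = -1 * 5^ (-2) * 17^2 * 881^1 * 147419^ (-1) = -254609/3685475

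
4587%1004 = 571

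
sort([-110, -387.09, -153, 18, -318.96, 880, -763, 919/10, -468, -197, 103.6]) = [-763, -468, -387.09, -318.96, -197, -153, -110, 18, 919/10, 103.6, 880]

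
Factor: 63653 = 53^1 * 1201^1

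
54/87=18/29 ≈ 0.621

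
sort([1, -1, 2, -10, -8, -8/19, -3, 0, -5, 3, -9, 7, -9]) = [-10, -9, -9, -8, -5, -3, -1, -8/19, 0, 1, 2, 3, 7]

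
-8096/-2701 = 2 + 2694/2701 ≈ 3.00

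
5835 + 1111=6946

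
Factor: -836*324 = -1*2^4*3^4*11^1*19^1 = -270864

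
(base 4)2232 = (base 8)256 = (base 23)7d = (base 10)174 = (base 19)93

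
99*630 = 62370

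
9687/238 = 40 + 167/238 ≈ 40.70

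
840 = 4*210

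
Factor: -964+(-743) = -1 * 3^1 * 569^1 = -1707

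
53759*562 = 30212558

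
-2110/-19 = 111 + 1/19 ≈ 111.05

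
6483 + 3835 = 10318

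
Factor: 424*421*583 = 2^3*11^1*53^2*421^1 = 104067832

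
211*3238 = 683218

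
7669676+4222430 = 11892106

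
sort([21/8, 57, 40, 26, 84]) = [21/8, 26, 40, 57, 84]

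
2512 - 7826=-5314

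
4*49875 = 199500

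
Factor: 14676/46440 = 2^(-1)*3^(-2)*5^(-1)*43^(-1)*1223^1 = 1223/3870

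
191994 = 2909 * 66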